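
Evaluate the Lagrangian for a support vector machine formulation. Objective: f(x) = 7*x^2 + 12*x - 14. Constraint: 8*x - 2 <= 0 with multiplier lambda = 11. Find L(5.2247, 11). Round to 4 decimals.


Step 1: Evaluate f(x).
f(5.2247) = 7*5.2247^2 + 12*5.2247 - 14 = 239.7788
Step 2: Evaluate g(x).
g(5.2247) = 8*5.2247 - 2 = 39.7976
Step 3: Compute Lagrangian.
L = 239.7788 + 11*39.7976 = 677.5524


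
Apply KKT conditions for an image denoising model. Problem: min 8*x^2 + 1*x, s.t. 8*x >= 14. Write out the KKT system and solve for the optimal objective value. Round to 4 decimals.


Step 1: Try lambda = 0 (constraint inactive).
x_unc = -1/(2*8) = -0.0625
Check: 8*-0.0625 = -0.5 < 14 -- violated!
Step 2: Constraint must be active: 8*x = 14
x* = 14/8 = 1.75
lambda = (2*8*1.75 + 1)/8 = 3.625
Step 3: Compute optimal value.
f(x*) = 8*1.75^2 + 1*1.75 = 26.25


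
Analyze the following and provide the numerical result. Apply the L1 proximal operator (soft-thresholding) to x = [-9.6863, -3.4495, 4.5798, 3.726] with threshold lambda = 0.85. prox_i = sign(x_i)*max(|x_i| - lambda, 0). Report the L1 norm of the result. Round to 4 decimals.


Soft-thresholding with lambda = 0.85:
prox(-9.6863) = sign(-9.6863)*max(|-9.6863| - 0.85, 0) = -8.8363
prox(-3.4495) = sign(-3.4495)*max(|-3.4495| - 0.85, 0) = -2.5995
prox(4.5798) = sign(4.5798)*max(|4.5798| - 0.85, 0) = 3.7298
prox(3.726) = sign(3.726)*max(|3.726| - 0.85, 0) = 2.876
prox(x) = [-8.8363, -2.5995, 3.7298, 2.876]
||prox(x)||_1 = 8.8363 + 2.5995 + 3.7298 + 2.876 = 18.0416


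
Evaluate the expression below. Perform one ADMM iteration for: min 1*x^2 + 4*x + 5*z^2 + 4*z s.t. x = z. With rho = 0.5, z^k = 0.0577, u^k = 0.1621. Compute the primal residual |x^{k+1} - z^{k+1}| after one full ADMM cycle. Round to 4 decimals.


ADMM iteration with rho = 0.5, z^k = 0.0577, u^k = 0.1621
Step 1: x-update.
Minimize 1*x^2 + 4*x + (0.5/2)*(x - 0.0577 + 0.1621)^2
FOC: (2*1 + 0.5)*x = -4 + 0.5*(0.0577 - 0.1621)
x^{k+1} = -1.6209
Step 2: z-update.
Minimize 5*z^2 + 4*z + (0.5/2)*(-1.6209 - z + 0.1621)^2
FOC: (2*5 + 0.5)*z = -4 + 0.5*(-1.6209 + 0.1621)
z^{k+1} = -0.4504
Step 3: u-update.
u^{k+1} = 0.1621 - 1.6209 + 0.4504 = -1.0084
Step 4: Primal residual = |-1.6209 + 0.4504| = 1.1705


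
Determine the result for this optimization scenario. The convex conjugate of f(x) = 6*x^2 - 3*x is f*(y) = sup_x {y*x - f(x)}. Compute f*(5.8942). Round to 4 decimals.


f*(y) = sup_x {y*x - a*x^2 - b*x} = sup_x {(y-b)*x - a*x^2}
FOC: (y - b) - 2a*x = 0 => x* = (y - b)/(2a)
x* = (5.8942 + 3)/(2*6) = 0.7412
f*(5.8942) = (y-b)^2/(4a) = (5.8942 + 3)^2/(4*6)
= 79.1068/24 = 3.2961


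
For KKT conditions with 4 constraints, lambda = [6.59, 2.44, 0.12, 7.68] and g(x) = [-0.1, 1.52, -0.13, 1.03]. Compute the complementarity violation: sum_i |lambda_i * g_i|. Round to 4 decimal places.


KKT complementary slackness check:
lambda_1 * g_1 = 6.59 * -0.1 = -0.659
lambda_2 * g_2 = 2.44 * 1.52 = 3.7088
lambda_3 * g_3 = 0.12 * -0.13 = -0.0156
lambda_4 * g_4 = 7.68 * 1.03 = 7.9104
Total violation = 0.659 + 3.7088 + 0.0156 + 7.9104 = 12.2938


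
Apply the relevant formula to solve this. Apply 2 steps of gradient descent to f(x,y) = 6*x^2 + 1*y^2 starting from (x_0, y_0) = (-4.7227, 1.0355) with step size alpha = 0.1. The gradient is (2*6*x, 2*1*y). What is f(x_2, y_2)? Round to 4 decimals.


Gradient descent on f(x,y) = 6*x^2 + 1*y^2.
Starting point: (-4.7227, 1.0355), alpha = 0.1
Step 1: grad_x = 2*6*-4.7227 = -56.6724, grad_y = 2*1*1.0355 = 2.071
  x_1 = -4.7227 - 0.1*-56.6724 = 0.9445
  y_1 = 1.0355 - 0.1*2.071 = 0.8284
Step 2: grad_x = 2*6*0.9445 = 11.3345, grad_y = 2*1*0.8284 = 1.6568
  x_2 = 0.9445 - 0.1*11.3345 = -0.1889
  y_2 = 0.8284 - 0.1*1.6568 = 0.6627
f(-0.1889, 0.6627) = 6*(-0.1889)^2 + 1*0.6627^2 = 0.6533


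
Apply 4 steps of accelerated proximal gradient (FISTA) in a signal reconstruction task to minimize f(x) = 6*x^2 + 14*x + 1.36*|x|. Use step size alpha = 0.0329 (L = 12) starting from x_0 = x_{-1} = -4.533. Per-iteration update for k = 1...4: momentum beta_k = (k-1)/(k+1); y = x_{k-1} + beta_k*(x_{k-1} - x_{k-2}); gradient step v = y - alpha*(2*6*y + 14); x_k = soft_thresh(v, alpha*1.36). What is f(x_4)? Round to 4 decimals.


FISTA on f(x) = 6*x^2 + 14*x + 1.36*|x|
L = 12, alpha = 0.0329
Iteration 1: beta = 0.0, y = -4.533 + 0.0*(-4.533 + 4.533) = -4.533
  grad(y) = -40.396, v = y - alpha*grad = -3.204
  prox(v) = soft_thresh(-3.204, 0.0447) = -3.1592
Iteration 2: beta = 0.3333, y = -3.1592 + 0.3333*(-3.1592 + 4.533) = -2.7013
  grad(y) = -18.4156, v = y - alpha*grad = -2.0954
  prox(v) = soft_thresh(-2.0954, 0.0447) = -2.0507
Iteration 3: beta = 0.5, y = -2.0507 + 0.5*(-2.0507 + 3.1592) = -1.4964
  grad(y) = -3.957, v = y - alpha*grad = -1.3662
  prox(v) = soft_thresh(-1.3662, 0.0447) = -1.3215
Iteration 4: beta = 0.6, y = -1.3215 + 0.6*(-1.3215 + 2.0507) = -0.884
  grad(y) = 3.3924, v = y - alpha*grad = -0.9956
  prox(v) = soft_thresh(-0.9956, 0.0447) = -0.9508
f(x_4) = 6*(-0.9508)^2 + 14*(-0.9508) + 1.36*|-0.9508| = -6.594


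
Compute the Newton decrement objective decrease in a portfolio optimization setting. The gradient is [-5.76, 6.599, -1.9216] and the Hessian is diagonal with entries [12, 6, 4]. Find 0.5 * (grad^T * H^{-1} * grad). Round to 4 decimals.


Step 1: H is diagonal, so H^(-1) * g = [-0.48, 1.0998, -0.4804].
Step 2: g^T H^(-1) g = sum_i g_i^2 / H_ii
  = (-5.76)^2/12 + (6.599)^2/6 + (-1.9216)^2/4
  = 2.7648 + 7.2578 + 0.9231 = 10.9457
Step 3: Objective decrease = 0.5 * g^T H^(-1) g = 5.4729


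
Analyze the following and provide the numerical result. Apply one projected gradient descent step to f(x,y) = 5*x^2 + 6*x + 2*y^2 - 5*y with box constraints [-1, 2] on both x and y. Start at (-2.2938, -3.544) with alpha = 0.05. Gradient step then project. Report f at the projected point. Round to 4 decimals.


Step 1: Compute gradient at (-2.2938, -3.544).
grad_x = 2*5*-2.2938 + 6 = -16.938
grad_y = 2*2*-3.544 - 5 = -19.176
Step 2: Gradient step.
x_raw = -2.2938 - 0.05*-16.938 = -1.4469
y_raw = -3.544 - 0.05*-19.176 = -2.5852
Step 3: Project onto [-1, 2].
x_proj = clip(-1.4469) = -1.0
y_proj = clip(-2.5852) = -1.0
Step 4: Evaluate f.
f(-1.0, -1.0) = 6.0


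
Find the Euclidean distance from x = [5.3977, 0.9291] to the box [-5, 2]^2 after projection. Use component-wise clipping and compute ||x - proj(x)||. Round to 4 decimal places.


Project each component onto [-5, 2].
clip(5.3977) = 2.0, clip(0.9291) = 0.9291
Projection = [2.0, 0.9291]
Squared diffs: [11.5444, 0.0]
Distance = sqrt(11.5444) = 3.3977


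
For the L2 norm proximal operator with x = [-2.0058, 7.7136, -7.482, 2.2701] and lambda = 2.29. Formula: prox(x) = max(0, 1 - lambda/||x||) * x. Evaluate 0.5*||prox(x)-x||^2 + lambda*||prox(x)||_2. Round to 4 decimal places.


Step 1: Compute ||x||.
||x|| = 11.165
Step 2: Compute scaling factor.
scale = max(0, 1 - 2.29/11.165) = 0.7949
Step 3: prox(x) = [-1.5944, 6.1315, -5.9474, 1.8045]
||prox(x)|| = 8.875
Step 4: Proximal objective.
0.5*||prox-x||^2 = 2.6221
lambda*||prox|| = 20.3238
Total = 22.9457


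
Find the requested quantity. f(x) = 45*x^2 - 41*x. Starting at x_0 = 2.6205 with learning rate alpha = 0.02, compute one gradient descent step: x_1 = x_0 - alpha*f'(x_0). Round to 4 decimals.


We compute the gradient at x_0 and apply the update.
f'(x) = 90*x - 41
f'(2.6205) = 90*2.6205 - 41 = 194.845
x_1 = 2.6205 - 0.02*194.845 = -1.2764


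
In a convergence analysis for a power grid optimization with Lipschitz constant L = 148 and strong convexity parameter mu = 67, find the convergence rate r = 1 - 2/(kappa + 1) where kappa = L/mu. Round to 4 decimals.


Step 1: Compute the condition number.
kappa = L/mu = 148/67 = 2.209
Step 2: Compute the convergence rate.
r = 1 - 2/(kappa + 1) = 1 - 2*mu/(L + mu) = (L - mu)/(L + mu) = 81/215 = 0.3767


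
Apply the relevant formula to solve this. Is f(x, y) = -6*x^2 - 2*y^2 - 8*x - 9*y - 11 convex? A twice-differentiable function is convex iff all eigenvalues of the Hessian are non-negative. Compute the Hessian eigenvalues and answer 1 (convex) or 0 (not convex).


The Hessian of f(x,y) = -6*x^2 - 2*y^2 - 8*x - 9*y - 11 is:
H = [[-12, 0], [0, -4]]
Trace = -12 - 4 = -16
Determinant = -12*-4 - (0)^2 = 48
Discriminant = (-16)^2 - 4*48 = 64.0
Eigenvalues: lambda_1 = -12.0, lambda_2 = -4.0
The function is not convex.

0


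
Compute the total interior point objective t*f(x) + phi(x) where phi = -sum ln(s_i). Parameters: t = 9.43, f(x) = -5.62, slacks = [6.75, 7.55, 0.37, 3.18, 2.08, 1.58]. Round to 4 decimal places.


Step 1: Compute log-barrier.
ln values: [1.9095, 2.0215, -0.9943, 1.1569, 0.7324, 0.4574]
phi = -(1.9095 + 2.0215 - 0.9943 + 1.1569 + 0.7324 + 0.4574) = -5.2835
Step 2: Compute augmented objective.
t*f(x) = 9.43*-5.62 = -52.9966
Total = -52.9966 - 5.2835 = -58.2801


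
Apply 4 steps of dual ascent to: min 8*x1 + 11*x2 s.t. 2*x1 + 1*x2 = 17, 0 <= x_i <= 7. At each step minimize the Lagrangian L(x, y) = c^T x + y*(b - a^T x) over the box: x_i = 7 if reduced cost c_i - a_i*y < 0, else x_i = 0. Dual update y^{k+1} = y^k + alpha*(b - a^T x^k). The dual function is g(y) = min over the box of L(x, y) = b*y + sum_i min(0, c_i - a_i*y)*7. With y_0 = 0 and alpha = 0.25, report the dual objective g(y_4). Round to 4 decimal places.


Dual ascent for LP: min 8*x1 + 11*x2, 2*x1 + 1*x2 = 17, 0 <= x_i <= 7
Step 1: y^k = 0.0, reduced costs: (8.0, 11.0)
  x^k = (0.0, 0.0), subgradient = b - a^T x = 17.0
  y^{k+1} = 0.0 + 0.25*17.0 = 4.25
Step 2: y^k = 4.25, reduced costs: (-0.5, 6.75)
  x^k = (7.0, 0.0), subgradient = b - a^T x = 3.0
  y^{k+1} = 4.25 + 0.25*3.0 = 5.0
Step 3: y^k = 5.0, reduced costs: (-2.0, 6.0)
  x^k = (7.0, 0.0), subgradient = b - a^T x = 3.0
  y^{k+1} = 5.0 + 0.25*3.0 = 5.75
Step 4: y^k = 5.75, reduced costs: (-3.5, 5.25)
  x^k = (7.0, 0.0), subgradient = b - a^T x = 3.0
  y^{k+1} = 5.75 + 0.25*3.0 = 6.5
Dual objective at y_4 = 6.5: reduced costs (-5.0, 4.5), box minimizer x = (7.0, 0.0)
g(y_4) = b*y + (c1 - a1*y)*x1 + (c2 - a2*y)*x2 = 17*6.5 + (-5.0)*7.0 + 4.5*0.0 = 110.5 - 35.0 + 0.0 = 75.5


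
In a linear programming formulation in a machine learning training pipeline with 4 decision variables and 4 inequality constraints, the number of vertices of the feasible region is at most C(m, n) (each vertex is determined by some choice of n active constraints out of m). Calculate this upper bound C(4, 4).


Each vertex corresponds to some choice of n active constraints out of m, so the number of vertices is at most C(m, n) = m! / (n!(m-n)!).
m = 4, n = 4
Numerator: 4 * 3 * 2 * 1
Denominator: 4! = 24
C(4, 4) = 1


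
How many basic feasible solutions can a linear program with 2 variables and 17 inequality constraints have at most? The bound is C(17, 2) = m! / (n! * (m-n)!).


Each vertex corresponds to some choice of n active constraints out of m, so the number of vertices is at most C(m, n) = m! / (n!(m-n)!).
m = 17, n = 2
Numerator: 17 * 16
Denominator: 2! = 2
C(17, 2) = 136


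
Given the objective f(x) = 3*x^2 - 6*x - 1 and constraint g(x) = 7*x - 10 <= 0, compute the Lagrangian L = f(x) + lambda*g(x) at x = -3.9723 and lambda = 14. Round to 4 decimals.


Step 1: Evaluate f(x).
f(-3.9723) = 3*(-3.9723)^2 - 6*(-3.9723) - 1 = 70.1713
Step 2: Evaluate g(x).
g(-3.9723) = 7*-3.9723 - 10 = -37.8061
Step 3: Compute Lagrangian.
L = 70.1713 + 14*-37.8061 = -459.1141


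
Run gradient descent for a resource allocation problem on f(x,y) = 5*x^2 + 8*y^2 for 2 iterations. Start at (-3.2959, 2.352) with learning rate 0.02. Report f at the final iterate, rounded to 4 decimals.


Gradient descent on f(x,y) = 5*x^2 + 8*y^2.
Starting point: (-3.2959, 2.352), alpha = 0.02
Step 1: grad_x = 2*5*-3.2959 = -32.959, grad_y = 2*8*2.352 = 37.632
  x_1 = -3.2959 - 0.02*-32.959 = -2.6367
  y_1 = 2.352 - 0.02*37.632 = 1.5994
Step 2: grad_x = 2*5*-2.6367 = -26.3672, grad_y = 2*8*1.5994 = 25.5898
  x_2 = -2.6367 - 0.02*-26.3672 = -2.1094
  y_2 = 1.5994 - 0.02*25.5898 = 1.0876
f(-2.1094, 1.0876) = 5*(-2.1094)^2 + 8*1.0876^2 = 31.7097


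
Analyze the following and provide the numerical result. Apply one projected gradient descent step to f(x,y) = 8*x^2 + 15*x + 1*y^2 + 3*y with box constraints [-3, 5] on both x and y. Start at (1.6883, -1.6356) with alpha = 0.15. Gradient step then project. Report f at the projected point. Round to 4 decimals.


Step 1: Compute gradient at (1.6883, -1.6356).
grad_x = 2*8*1.6883 + 15 = 42.0128
grad_y = 2*1*-1.6356 + 3 = -0.2712
Step 2: Gradient step.
x_raw = 1.6883 - 0.15*42.0128 = -4.6136
y_raw = -1.6356 - 0.15*-0.2712 = -1.5949
Step 3: Project onto [-3, 5].
x_proj = clip(-4.6136) = -3.0
y_proj = clip(-1.5949) = -1.5949
Step 4: Evaluate f.
f(-3.0, -1.5949) = 24.759


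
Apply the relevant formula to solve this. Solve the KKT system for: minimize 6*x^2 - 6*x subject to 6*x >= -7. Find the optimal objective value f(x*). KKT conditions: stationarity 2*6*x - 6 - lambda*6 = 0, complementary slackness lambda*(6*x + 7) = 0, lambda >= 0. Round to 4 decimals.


Step 1: Try lambda = 0 (constraint inactive).
Stationarity: 2*6*x - 6 = 0
x* = 6/(2*6) = 0.5
Check constraint: 6*0.5 = 3.0 >= -7 -- satisfied.
Step 2: Compute optimal value.
f(x*) = 6*0.5^2 - 6*0.5 = -1.5


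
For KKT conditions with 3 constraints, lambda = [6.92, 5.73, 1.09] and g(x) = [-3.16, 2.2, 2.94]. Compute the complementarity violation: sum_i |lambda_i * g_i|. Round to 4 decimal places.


KKT complementary slackness check:
lambda_1 * g_1 = 6.92 * -3.16 = -21.8672
lambda_2 * g_2 = 5.73 * 2.2 = 12.606
lambda_3 * g_3 = 1.09 * 2.94 = 3.2046
Total violation = 21.8672 + 12.606 + 3.2046 = 37.6778


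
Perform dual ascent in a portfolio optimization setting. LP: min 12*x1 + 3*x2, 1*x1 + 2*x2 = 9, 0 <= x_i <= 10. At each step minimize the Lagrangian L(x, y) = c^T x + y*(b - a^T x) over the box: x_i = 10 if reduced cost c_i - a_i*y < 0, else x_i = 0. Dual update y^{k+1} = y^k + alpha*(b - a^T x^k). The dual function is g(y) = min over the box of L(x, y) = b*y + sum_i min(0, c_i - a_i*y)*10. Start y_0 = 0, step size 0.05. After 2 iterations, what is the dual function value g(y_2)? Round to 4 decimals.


Dual ascent for LP: min 12*x1 + 3*x2, 1*x1 + 2*x2 = 9, 0 <= x_i <= 10
Step 1: y^k = 0.0, reduced costs: (12.0, 3.0)
  x^k = (0.0, 0.0), subgradient = b - a^T x = 9.0
  y^{k+1} = 0.0 + 0.05*9.0 = 0.45
Step 2: y^k = 0.45, reduced costs: (11.55, 2.1)
  x^k = (0.0, 0.0), subgradient = b - a^T x = 9.0
  y^{k+1} = 0.45 + 0.05*9.0 = 0.9
Dual objective at y_2 = 0.9: reduced costs (11.1, 1.2), box minimizer x = (0.0, 0.0)
g(y_2) = b*y + (c1 - a1*y)*x1 + (c2 - a2*y)*x2 = 9*0.9 + 11.1*0.0 + 1.2*0.0 = 8.1 + 0.0 + 0.0 = 8.1


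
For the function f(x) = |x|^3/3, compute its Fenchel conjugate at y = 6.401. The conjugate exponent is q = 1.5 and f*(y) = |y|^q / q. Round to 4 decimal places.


The conjugate exponent q satisfies 1/p + 1/q = 1.
p = 3, so q = 3/(3 - 1) = 1.5
|y|^q = 6.401^1.5 = 16.1947
f*(6.401) = 16.1947 / 1.5 = 10.7964


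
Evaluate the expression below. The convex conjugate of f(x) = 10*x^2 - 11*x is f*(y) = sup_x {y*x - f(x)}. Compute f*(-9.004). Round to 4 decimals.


f*(y) = sup_x {y*x - a*x^2 - b*x} = sup_x {(y-b)*x - a*x^2}
FOC: (y - b) - 2a*x = 0 => x* = (y - b)/(2a)
x* = (-9.004 + 11)/(2*10) = 0.0998
f*(-9.004) = (y-b)^2/(4a) = (-9.004 + 11)^2/(4*10)
= 3.984/40 = 0.0996


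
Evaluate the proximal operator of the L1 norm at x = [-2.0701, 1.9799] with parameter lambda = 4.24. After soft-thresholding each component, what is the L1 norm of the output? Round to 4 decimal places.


Soft-thresholding with lambda = 4.24:
prox(-2.0701) = sign(-2.0701)*max(|-2.0701| - 4.24, 0) = 0.0
prox(1.9799) = sign(1.9799)*max(|1.9799| - 4.24, 0) = 0.0
prox(x) = [0.0, 0.0]
||prox(x)||_1 = 0.0 + 0.0 = 0.0


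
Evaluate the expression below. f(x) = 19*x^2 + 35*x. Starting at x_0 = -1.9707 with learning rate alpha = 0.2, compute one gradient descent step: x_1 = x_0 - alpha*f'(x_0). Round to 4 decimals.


We compute the gradient at x_0 and apply the update.
f'(x) = 38*x + 35
f'(-1.9707) = 38*-1.9707 + 35 = -39.8866
x_1 = -1.9707 - 0.2*-39.8866 = 6.0066


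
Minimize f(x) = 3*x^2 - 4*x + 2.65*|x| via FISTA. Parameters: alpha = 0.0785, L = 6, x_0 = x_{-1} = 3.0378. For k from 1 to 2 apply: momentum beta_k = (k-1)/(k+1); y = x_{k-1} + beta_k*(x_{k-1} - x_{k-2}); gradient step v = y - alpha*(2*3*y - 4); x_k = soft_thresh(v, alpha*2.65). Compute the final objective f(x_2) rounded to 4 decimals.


FISTA on f(x) = 3*x^2 - 4*x + 2.65*|x|
L = 6, alpha = 0.0785
Iteration 1: beta = 0.0, y = 3.0378 + 0.0*(3.0378 - 3.0378) = 3.0378
  grad(y) = 14.2268, v = y - alpha*grad = 1.921
  prox(v) = soft_thresh(1.921, 0.208) = 1.713
Iteration 2: beta = 0.3333, y = 1.713 + 0.3333*(1.713 - 3.0378) = 1.2714
  grad(y) = 3.6282, v = y - alpha*grad = 0.9866
  prox(v) = soft_thresh(0.9866, 0.208) = 0.7785
f(x_2) = 3*0.7785^2 - 4*0.7785 + 2.65*|0.7785| = 0.7673


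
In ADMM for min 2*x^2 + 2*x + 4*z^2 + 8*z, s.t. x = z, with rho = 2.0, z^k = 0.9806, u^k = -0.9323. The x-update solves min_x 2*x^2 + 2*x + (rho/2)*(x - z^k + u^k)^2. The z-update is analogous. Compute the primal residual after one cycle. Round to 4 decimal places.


ADMM iteration with rho = 2.0, z^k = 0.9806, u^k = -0.9323
Step 1: x-update.
Minimize 2*x^2 + 2*x + (2.0/2)*(x - 0.9806 - 0.9323)^2
FOC: (2*2 + 2.0)*x = -2 + 2.0*(0.9806 + 0.9323)
x^{k+1} = 0.3043
Step 2: z-update.
Minimize 4*z^2 + 8*z + (2.0/2)*(0.3043 - z - 0.9323)^2
FOC: (2*4 + 2.0)*z = -8 + 2.0*(0.3043 - 0.9323)
z^{k+1} = -0.9256
Step 3: u-update.
u^{k+1} = -0.9323 + 0.3043 + 0.9256 = 0.2976
Step 4: Primal residual = |0.3043 + 0.9256| = 1.2299


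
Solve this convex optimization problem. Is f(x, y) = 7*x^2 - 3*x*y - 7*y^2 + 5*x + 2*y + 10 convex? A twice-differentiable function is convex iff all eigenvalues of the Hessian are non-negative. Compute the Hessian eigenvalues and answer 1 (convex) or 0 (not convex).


The Hessian of f(x,y) = 7*x^2 - 3*x*y - 7*y^2 + 5*x + 2*y + 10 is:
H = [[14, -3], [-3, -14]]
Trace = 14 - 14 = 0
Determinant = 14*-14 - (-3)^2 = -205
Discriminant = (0)^2 - 4*-205 = 820.0
Eigenvalues: lambda_1 = -14.3178, lambda_2 = 14.3178
The function is not convex.

0


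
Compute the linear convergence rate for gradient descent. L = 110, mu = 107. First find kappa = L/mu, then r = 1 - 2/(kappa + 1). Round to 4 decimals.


Step 1: Compute the condition number.
kappa = L/mu = 110/107 = 1.028
Step 2: Compute the convergence rate.
r = 1 - 2/(kappa + 1) = 1 - 2*mu/(L + mu) = (L - mu)/(L + mu) = 3/217 = 0.0138


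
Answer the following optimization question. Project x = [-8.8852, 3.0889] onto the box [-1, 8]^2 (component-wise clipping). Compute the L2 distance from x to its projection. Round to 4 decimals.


Project each component onto [-1, 8].
clip(-8.8852) = -1.0, clip(3.0889) = 3.0889
Projection = [-1.0, 3.0889]
Squared diffs: [62.1764, 0.0]
Distance = sqrt(62.1764) = 7.8852


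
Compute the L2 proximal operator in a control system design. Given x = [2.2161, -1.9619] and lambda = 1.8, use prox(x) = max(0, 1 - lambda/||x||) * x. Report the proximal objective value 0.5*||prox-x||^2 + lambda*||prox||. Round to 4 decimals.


Step 1: Compute ||x||.
||x|| = 2.9598
Step 2: Compute scaling factor.
scale = max(0, 1 - 1.8/2.9598) = 0.3918
Step 3: prox(x) = [0.8684, -0.7688]
||prox(x)|| = 1.1598
Step 4: Proximal objective.
0.5*||prox-x||^2 = 1.62
lambda*||prox|| = 2.0876
Total = 3.7076


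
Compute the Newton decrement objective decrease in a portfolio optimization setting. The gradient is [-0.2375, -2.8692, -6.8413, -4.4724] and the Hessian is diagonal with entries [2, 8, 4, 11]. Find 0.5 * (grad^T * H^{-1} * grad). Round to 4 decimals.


Step 1: H is diagonal, so H^(-1) * g = [-0.1188, -0.3587, -1.7103, -0.4066].
Step 2: g^T H^(-1) g = sum_i g_i^2 / H_ii
  = (-0.2375)^2/2 + (-2.8692)^2/8 + (-6.8413)^2/4 + (-4.4724)^2/11
  = 0.0282 + 1.029 + 11.7008 + 1.8184 = 14.5765
Step 3: Objective decrease = 0.5 * g^T H^(-1) g = 7.2882


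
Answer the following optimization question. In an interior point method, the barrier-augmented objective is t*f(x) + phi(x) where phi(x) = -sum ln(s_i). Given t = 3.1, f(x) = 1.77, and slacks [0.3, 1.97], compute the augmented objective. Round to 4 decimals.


Step 1: Compute log-barrier.
ln values: [-1.204, 0.678]
phi = -(-1.204 + 0.678) = 0.5259
Step 2: Compute augmented objective.
t*f(x) = 3.1*1.77 = 5.487
Total = 5.487 + 0.5259 = 6.0129


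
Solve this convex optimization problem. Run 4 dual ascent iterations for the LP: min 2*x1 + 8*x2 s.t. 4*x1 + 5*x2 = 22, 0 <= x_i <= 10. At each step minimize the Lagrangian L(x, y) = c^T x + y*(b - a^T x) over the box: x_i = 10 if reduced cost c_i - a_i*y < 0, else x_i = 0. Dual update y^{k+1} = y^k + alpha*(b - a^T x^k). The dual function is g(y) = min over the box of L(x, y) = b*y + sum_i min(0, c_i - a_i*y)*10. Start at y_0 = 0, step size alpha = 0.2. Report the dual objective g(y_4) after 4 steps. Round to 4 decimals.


Dual ascent for LP: min 2*x1 + 8*x2, 4*x1 + 5*x2 = 22, 0 <= x_i <= 10
Step 1: y^k = 0.0, reduced costs: (2.0, 8.0)
  x^k = (0.0, 0.0), subgradient = b - a^T x = 22.0
  y^{k+1} = 0.0 + 0.2*22.0 = 4.4
Step 2: y^k = 4.4, reduced costs: (-15.6, -14.0)
  x^k = (10.0, 10.0), subgradient = b - a^T x = -68.0
  y^{k+1} = 4.4 + 0.2*-68.0 = -9.2
Step 3: y^k = -9.2, reduced costs: (38.8, 54.0)
  x^k = (0.0, 0.0), subgradient = b - a^T x = 22.0
  y^{k+1} = -9.2 + 0.2*22.0 = -4.8
Step 4: y^k = -4.8, reduced costs: (21.2, 32.0)
  x^k = (0.0, 0.0), subgradient = b - a^T x = 22.0
  y^{k+1} = -4.8 + 0.2*22.0 = -0.4
Dual objective at y_4 = -0.4: reduced costs (3.6, 10.0), box minimizer x = (0.0, 0.0)
g(y_4) = b*y + (c1 - a1*y)*x1 + (c2 - a2*y)*x2 = 22*(-0.4) + 3.6*0.0 + 10.0*0.0 = -8.8 + 0.0 + 0.0 = -8.8


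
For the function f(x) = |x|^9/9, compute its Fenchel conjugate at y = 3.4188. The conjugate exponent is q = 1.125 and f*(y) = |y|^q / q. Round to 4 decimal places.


The conjugate exponent q satisfies 1/p + 1/q = 1.
p = 9, so q = 9/(9 - 1) = 1.125
|y|^q = 3.4188^1.125 = 3.9866
f*(3.4188) = 3.9866 / 1.125 = 3.5437


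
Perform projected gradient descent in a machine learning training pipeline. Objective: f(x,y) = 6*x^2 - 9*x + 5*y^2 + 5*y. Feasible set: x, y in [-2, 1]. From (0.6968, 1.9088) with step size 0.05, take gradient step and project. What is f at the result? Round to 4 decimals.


Step 1: Compute gradient at (0.6968, 1.9088).
grad_x = 2*6*0.6968 - 9 = -0.6384
grad_y = 2*5*1.9088 + 5 = 24.088
Step 2: Gradient step.
x_raw = 0.6968 - 0.05*-0.6384 = 0.7287
y_raw = 1.9088 - 0.05*24.088 = 0.7044
Step 3: Project onto [-2, 1].
x_proj = clip(0.7287) = 0.7287
y_proj = clip(0.7044) = 0.7044
Step 4: Evaluate f.
f(0.7287, 0.7044) = 2.6306


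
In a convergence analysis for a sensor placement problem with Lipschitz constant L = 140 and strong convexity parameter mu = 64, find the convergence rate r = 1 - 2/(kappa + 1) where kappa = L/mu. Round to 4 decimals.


Step 1: Compute the condition number.
kappa = L/mu = 140/64 = 2.1875
Step 2: Compute the convergence rate.
r = 1 - 2/(kappa + 1) = 1 - 2*mu/(L + mu) = (L - mu)/(L + mu) = 76/204 = 0.3725


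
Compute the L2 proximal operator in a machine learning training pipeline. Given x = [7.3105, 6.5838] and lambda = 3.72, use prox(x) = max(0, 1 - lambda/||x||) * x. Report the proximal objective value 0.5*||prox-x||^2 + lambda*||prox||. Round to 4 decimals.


Step 1: Compute ||x||.
||x|| = 9.8382
Step 2: Compute scaling factor.
scale = max(0, 1 - 3.72/9.8382) = 0.6219
Step 3: prox(x) = [4.5463, 4.0943]
||prox(x)|| = 6.1182
Step 4: Proximal objective.
0.5*||prox-x||^2 = 6.9192
lambda*||prox|| = 22.7597
Total = 29.6788


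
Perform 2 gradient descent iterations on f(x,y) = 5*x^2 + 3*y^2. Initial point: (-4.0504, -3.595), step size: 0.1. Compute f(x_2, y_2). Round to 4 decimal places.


Gradient descent on f(x,y) = 5*x^2 + 3*y^2.
Starting point: (-4.0504, -3.595), alpha = 0.1
Step 1: grad_x = 2*5*-4.0504 = -40.504, grad_y = 2*3*-3.595 = -21.57
  x_1 = -4.0504 - 0.1*-40.504 = 0.0
  y_1 = -3.595 - 0.1*-21.57 = -1.438
Step 2: grad_x = 2*5*0.0 = 0.0, grad_y = 2*3*-1.438 = -8.628
  x_2 = 0.0 - 0.1*0.0 = 0.0
  y_2 = -1.438 - 0.1*-8.628 = -0.5752
f(0.0, -0.5752) = 5*0.0^2 + 3*(-0.5752)^2 = 0.9926


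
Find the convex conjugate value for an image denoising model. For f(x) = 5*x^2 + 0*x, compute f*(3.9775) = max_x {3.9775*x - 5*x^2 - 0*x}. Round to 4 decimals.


f*(y) = sup_x {y*x - a*x^2 - b*x} = sup_x {(y-b)*x - a*x^2}
FOC: (y - b) - 2a*x = 0 => x* = (y - b)/(2a)
x* = (3.9775 - 0)/(2*5) = 0.3978
f*(3.9775) = (y-b)^2/(4a) = (3.9775 - 0)^2/(4*5)
= 15.8205/20 = 0.791


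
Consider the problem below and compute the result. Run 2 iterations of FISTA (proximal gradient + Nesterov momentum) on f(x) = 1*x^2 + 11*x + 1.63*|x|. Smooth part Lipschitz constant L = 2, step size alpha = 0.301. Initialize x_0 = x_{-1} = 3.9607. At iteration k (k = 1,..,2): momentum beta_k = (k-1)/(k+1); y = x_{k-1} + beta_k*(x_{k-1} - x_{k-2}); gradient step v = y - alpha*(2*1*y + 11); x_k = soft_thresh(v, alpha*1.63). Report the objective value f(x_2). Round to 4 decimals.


FISTA on f(x) = 1*x^2 + 11*x + 1.63*|x|
L = 2, alpha = 0.301
Iteration 1: beta = 0.0, y = 3.9607 + 0.0*(3.9607 - 3.9607) = 3.9607
  grad(y) = 18.9214, v = y - alpha*grad = -1.7346
  prox(v) = soft_thresh(-1.7346, 0.4906) = -1.244
Iteration 2: beta = 0.3333, y = -1.244 + 0.3333*(-1.244 - 3.9607) = -2.9789
  grad(y) = 5.0422, v = y - alpha*grad = -4.4966
  prox(v) = soft_thresh(-4.4966, 0.4906) = -4.006
f(x_2) = 1*(-4.006)^2 + 11*(-4.006) + 1.63*|-4.006| = -21.4882


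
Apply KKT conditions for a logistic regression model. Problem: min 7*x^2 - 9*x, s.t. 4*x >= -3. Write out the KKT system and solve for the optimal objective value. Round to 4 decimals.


Step 1: Try lambda = 0 (constraint inactive).
Stationarity: 2*7*x - 9 = 0
x* = 9/(2*7) = 9/14 = 0.6429 (rounded; the exact value 9/14 is used below)
Check constraint: 4*0.6429 = 2.5716 >= -3 -- satisfied.
Step 2: Compute optimal value.
f(x*) = 7*(9/14)^2 - 9*(9/14) = -2.8929


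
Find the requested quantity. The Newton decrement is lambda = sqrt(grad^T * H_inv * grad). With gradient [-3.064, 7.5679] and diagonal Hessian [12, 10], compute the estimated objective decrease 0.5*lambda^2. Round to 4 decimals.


Step 1: H is diagonal, so H^(-1) * g = [-0.2553, 0.7568].
Step 2: g^T H^(-1) g = sum_i g_i^2 / H_ii
  = (-3.064)^2/12 + (7.5679)^2/10
  = 0.7823 + 5.7273 = 6.5097
Step 3: Objective decrease = 0.5 * g^T H^(-1) g = 3.2548


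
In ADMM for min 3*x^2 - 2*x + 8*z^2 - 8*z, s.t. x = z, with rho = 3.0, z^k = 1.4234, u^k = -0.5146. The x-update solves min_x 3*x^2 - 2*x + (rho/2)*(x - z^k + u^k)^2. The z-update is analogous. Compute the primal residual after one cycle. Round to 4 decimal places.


ADMM iteration with rho = 3.0, z^k = 1.4234, u^k = -0.5146
Step 1: x-update.
Minimize 3*x^2 - 2*x + (3.0/2)*(x - 1.4234 - 0.5146)^2
FOC: (2*3 + 3.0)*x = 2 + 3.0*(1.4234 + 0.5146)
x^{k+1} = 0.8682
Step 2: z-update.
Minimize 8*z^2 - 8*z + (3.0/2)*(0.8682 - z - 0.5146)^2
FOC: (2*8 + 3.0)*z = 8 + 3.0*(0.8682 - 0.5146)
z^{k+1} = 0.4769
Step 3: u-update.
u^{k+1} = -0.5146 + 0.8682 - 0.4769 = -0.1233
Step 4: Primal residual = |0.8682 - 0.4769| = 0.3913


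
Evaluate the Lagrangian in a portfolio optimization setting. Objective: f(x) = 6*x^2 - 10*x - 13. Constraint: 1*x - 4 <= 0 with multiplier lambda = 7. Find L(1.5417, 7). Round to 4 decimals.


Step 1: Evaluate f(x).
f(1.5417) = 6*1.5417^2 - 10*1.5417 - 13 = -14.156
Step 2: Evaluate g(x).
g(1.5417) = 1*1.5417 - 4 = -2.4583
Step 3: Compute Lagrangian.
L = -14.156 + 7*-2.4583 = -31.3641


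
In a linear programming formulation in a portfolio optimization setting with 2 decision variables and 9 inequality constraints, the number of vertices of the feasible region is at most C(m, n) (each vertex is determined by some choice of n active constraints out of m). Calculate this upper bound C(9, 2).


Each vertex corresponds to some choice of n active constraints out of m, so the number of vertices is at most C(m, n) = m! / (n!(m-n)!).
m = 9, n = 2
Numerator: 9 * 8
Denominator: 2! = 2
C(9, 2) = 36


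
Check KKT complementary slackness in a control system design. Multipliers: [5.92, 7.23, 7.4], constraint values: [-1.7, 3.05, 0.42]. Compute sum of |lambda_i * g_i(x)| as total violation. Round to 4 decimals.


KKT complementary slackness check:
lambda_1 * g_1 = 5.92 * -1.7 = -10.064
lambda_2 * g_2 = 7.23 * 3.05 = 22.0515
lambda_3 * g_3 = 7.4 * 0.42 = 3.108
Total violation = 10.064 + 22.0515 + 3.108 = 35.2235


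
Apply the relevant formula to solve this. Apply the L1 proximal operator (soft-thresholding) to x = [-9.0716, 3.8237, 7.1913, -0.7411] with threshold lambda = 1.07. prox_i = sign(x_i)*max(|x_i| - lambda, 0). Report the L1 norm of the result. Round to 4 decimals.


Soft-thresholding with lambda = 1.07:
prox(-9.0716) = sign(-9.0716)*max(|-9.0716| - 1.07, 0) = -8.0016
prox(3.8237) = sign(3.8237)*max(|3.8237| - 1.07, 0) = 2.7537
prox(7.1913) = sign(7.1913)*max(|7.1913| - 1.07, 0) = 6.1213
prox(-0.7411) = sign(-0.7411)*max(|-0.7411| - 1.07, 0) = 0.0
prox(x) = [-8.0016, 2.7537, 6.1213, 0.0]
||prox(x)||_1 = 8.0016 + 2.7537 + 6.1213 + 0.0 = 16.8766


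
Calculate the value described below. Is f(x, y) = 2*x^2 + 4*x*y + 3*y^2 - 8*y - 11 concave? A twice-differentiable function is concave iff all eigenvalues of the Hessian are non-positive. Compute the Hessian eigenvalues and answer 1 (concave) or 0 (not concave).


The Hessian of f(x,y) = 2*x^2 + 4*x*y + 3*y^2 - 8*y - 11 is:
H = [[4, 4], [4, 6]]
Trace = 4 + 6 = 10
Determinant = 4*6 - (4)^2 = 8
Discriminant = (10)^2 - 4*8 = 68.0
Eigenvalues: lambda_1 = 0.8769, lambda_2 = 9.1231
The function is not concave.

0


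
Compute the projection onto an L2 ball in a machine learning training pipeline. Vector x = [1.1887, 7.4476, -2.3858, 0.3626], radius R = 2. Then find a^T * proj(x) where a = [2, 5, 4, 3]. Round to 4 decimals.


Step 1: Compute ||x|| (intermediates to 6 decimals).
||x|| = sqrt(1.1887^2 + 7.4476^2 + (-2.3858)^2 + 0.3626^2) = 7.91854
Step 2: Project.
Since ||x|| > R, scale = R/||x|| = 2/7.91854 = 0.252572, proj(x) = scale * x
proj(x) = [0.300232, 1.881055, -0.602586, 0.091583]
Step 3: Dot product.
a^T * proj(x) = 2*0.300232 + 5*1.881055 + 4*(-0.602586) + 3*0.091583 = 7.8701


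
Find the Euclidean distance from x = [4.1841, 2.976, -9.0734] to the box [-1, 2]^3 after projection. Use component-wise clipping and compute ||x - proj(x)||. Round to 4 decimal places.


Project each component onto [-1, 2].
clip(4.1841) = 2.0, clip(2.976) = 2.0, clip(-9.0734) = -1.0
Projection = [2.0, 2.0, -1.0]
Squared diffs: [4.7703, 0.9526, 65.1798]
Distance = sqrt(70.9027) = 8.4204


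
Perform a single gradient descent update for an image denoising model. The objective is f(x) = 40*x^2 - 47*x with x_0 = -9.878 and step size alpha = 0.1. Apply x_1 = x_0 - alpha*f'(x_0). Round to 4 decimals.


We compute the gradient at x_0 and apply the update.
f'(x) = 80*x - 47
f'(-9.878) = 80*-9.878 - 47 = -837.24
x_1 = -9.878 - 0.1*-837.24 = 73.846


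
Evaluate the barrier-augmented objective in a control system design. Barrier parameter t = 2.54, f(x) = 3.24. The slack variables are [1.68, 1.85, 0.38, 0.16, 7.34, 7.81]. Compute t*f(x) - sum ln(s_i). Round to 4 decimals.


Step 1: Compute log-barrier.
ln values: [0.5188, 0.6152, -0.9676, -1.8326, 1.9933, 2.0554]
phi = -(0.5188 + 0.6152 - 0.9676 - 1.8326 + 1.9933 + 2.0554) = -2.3826
Step 2: Compute augmented objective.
t*f(x) = 2.54*3.24 = 8.2296
Total = 8.2296 - 2.3826 = 5.847


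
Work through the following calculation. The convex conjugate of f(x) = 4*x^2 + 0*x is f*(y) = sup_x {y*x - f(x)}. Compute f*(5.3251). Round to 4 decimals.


f*(y) = sup_x {y*x - a*x^2 - b*x} = sup_x {(y-b)*x - a*x^2}
FOC: (y - b) - 2a*x = 0 => x* = (y - b)/(2a)
x* = (5.3251 - 0)/(2*4) = 0.6656
f*(5.3251) = (y-b)^2/(4a) = (5.3251 - 0)^2/(4*4)
= 28.3567/16 = 1.7723


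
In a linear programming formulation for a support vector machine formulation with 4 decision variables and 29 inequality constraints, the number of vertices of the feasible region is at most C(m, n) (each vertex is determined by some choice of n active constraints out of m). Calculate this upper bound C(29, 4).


Each vertex corresponds to some choice of n active constraints out of m, so the number of vertices is at most C(m, n) = m! / (n!(m-n)!).
m = 29, n = 4
Numerator: 29 * 28 * 27 * 26
Denominator: 4! = 24
C(29, 4) = 23751


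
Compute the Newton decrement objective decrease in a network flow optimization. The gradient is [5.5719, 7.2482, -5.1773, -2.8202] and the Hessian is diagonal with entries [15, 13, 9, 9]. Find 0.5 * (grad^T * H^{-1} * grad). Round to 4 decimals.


Step 1: H is diagonal, so H^(-1) * g = [0.3715, 0.5576, -0.5753, -0.3134].
Step 2: g^T H^(-1) g = sum_i g_i^2 / H_ii
  = (5.5719)^2/15 + (7.2482)^2/13 + (-5.1773)^2/9 + (-2.8202)^2/9
  = 2.0697 + 4.0413 + 2.9783 + 0.8837 = 9.973
Step 3: Objective decrease = 0.5 * g^T H^(-1) g = 4.9865


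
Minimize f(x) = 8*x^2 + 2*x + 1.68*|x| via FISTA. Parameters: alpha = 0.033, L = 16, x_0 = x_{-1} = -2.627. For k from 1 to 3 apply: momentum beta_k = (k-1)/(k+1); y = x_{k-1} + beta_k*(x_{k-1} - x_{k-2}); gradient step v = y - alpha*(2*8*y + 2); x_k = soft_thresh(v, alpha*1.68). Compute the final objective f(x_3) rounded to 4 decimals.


FISTA on f(x) = 8*x^2 + 2*x + 1.68*|x|
L = 16, alpha = 0.033
Iteration 1: beta = 0.0, y = -2.627 + 0.0*(-2.627 + 2.627) = -2.627
  grad(y) = -40.032, v = y - alpha*grad = -1.3059
  prox(v) = soft_thresh(-1.3059, 0.0554) = -1.2505
Iteration 2: beta = 0.3333, y = -1.2505 + 0.3333*(-1.2505 + 2.627) = -0.7917
  grad(y) = -10.6668, v = y - alpha*grad = -0.4397
  prox(v) = soft_thresh(-0.4397, 0.0554) = -0.3842
Iteration 3: beta = 0.5, y = -0.3842 + 0.5*(-0.3842 + 1.2505) = 0.0489
  grad(y) = 2.7825, v = y - alpha*grad = -0.0429
  prox(v) = soft_thresh(-0.0429, 0.0554) = 0.0
f(x_3) = 8*0.0^2 + 2*0.0 + 1.68*|0.0| = 0.0


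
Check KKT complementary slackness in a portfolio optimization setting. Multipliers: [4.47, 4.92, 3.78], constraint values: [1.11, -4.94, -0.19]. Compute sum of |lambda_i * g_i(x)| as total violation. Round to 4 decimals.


KKT complementary slackness check:
lambda_1 * g_1 = 4.47 * 1.11 = 4.9617
lambda_2 * g_2 = 4.92 * -4.94 = -24.3048
lambda_3 * g_3 = 3.78 * -0.19 = -0.7182
Total violation = 4.9617 + 24.3048 + 0.7182 = 29.9847


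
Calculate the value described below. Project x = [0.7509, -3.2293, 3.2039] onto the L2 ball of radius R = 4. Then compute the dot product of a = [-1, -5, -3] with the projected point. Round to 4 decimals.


Step 1: Compute ||x|| (intermediates to 6 decimals).
||x|| = sqrt(0.7509^2 + (-3.2293)^2 + 3.2039^2) = 4.610554
Step 2: Project.
Since ||x|| > R, scale = R/||x|| = 4/4.610554 = 0.867575, proj(x) = scale * x
proj(x) = [0.651462, -2.80166, 2.779624]
Step 3: Dot product.
a^T * proj(x) = -1*0.651462 - 5*(-2.80166) - 3*2.779624 = 5.018


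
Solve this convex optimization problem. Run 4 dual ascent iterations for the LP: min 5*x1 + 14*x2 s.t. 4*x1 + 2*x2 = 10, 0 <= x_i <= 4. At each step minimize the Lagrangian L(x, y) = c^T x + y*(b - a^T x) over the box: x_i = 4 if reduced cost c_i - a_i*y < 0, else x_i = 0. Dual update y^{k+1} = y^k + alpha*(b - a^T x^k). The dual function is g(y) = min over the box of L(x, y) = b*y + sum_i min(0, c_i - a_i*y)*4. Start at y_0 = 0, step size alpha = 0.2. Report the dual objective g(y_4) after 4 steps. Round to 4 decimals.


Dual ascent for LP: min 5*x1 + 14*x2, 4*x1 + 2*x2 = 10, 0 <= x_i <= 4
Step 1: y^k = 0.0, reduced costs: (5.0, 14.0)
  x^k = (0.0, 0.0), subgradient = b - a^T x = 10.0
  y^{k+1} = 0.0 + 0.2*10.0 = 2.0
Step 2: y^k = 2.0, reduced costs: (-3.0, 10.0)
  x^k = (4.0, 0.0), subgradient = b - a^T x = -6.0
  y^{k+1} = 2.0 + 0.2*-6.0 = 0.8
Step 3: y^k = 0.8, reduced costs: (1.8, 12.4)
  x^k = (0.0, 0.0), subgradient = b - a^T x = 10.0
  y^{k+1} = 0.8 + 0.2*10.0 = 2.8
Step 4: y^k = 2.8, reduced costs: (-6.2, 8.4)
  x^k = (4.0, 0.0), subgradient = b - a^T x = -6.0
  y^{k+1} = 2.8 + 0.2*-6.0 = 1.6
Dual objective at y_4 = 1.6: reduced costs (-1.4, 10.8), box minimizer x = (4.0, 0.0)
g(y_4) = b*y + (c1 - a1*y)*x1 + (c2 - a2*y)*x2 = 10*1.6 + (-1.4)*4.0 + 10.8*0.0 = 16.0 - 5.6 + 0.0 = 10.4


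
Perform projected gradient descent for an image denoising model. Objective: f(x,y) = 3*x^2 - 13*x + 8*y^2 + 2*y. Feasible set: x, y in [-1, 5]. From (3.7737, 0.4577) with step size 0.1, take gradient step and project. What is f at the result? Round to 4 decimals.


Step 1: Compute gradient at (3.7737, 0.4577).
grad_x = 2*3*3.7737 - 13 = 9.6422
grad_y = 2*8*0.4577 + 2 = 9.3232
Step 2: Gradient step.
x_raw = 3.7737 - 0.1*9.6422 = 2.8095
y_raw = 0.4577 - 0.1*9.3232 = -0.4746
Step 3: Project onto [-1, 5].
x_proj = clip(2.8095) = 2.8095
y_proj = clip(-0.4746) = -0.4746
Step 4: Evaluate f.
f(2.8095, -0.4746) = -11.9908


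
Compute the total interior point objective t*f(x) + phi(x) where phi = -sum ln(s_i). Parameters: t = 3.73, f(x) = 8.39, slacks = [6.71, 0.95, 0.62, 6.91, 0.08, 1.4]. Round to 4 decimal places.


Step 1: Compute log-barrier.
ln values: [1.9036, -0.0513, -0.478, 1.933, -2.5257, 0.3365]
phi = -(1.9036 - 0.0513 - 0.478 + 1.933 - 2.5257 + 0.3365) = -1.118
Step 2: Compute augmented objective.
t*f(x) = 3.73*8.39 = 31.2947
Total = 31.2947 - 1.118 = 30.1767


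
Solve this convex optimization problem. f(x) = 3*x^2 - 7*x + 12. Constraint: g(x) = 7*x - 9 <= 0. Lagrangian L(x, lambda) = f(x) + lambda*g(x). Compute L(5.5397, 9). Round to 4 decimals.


Step 1: Evaluate f(x).
f(5.5397) = 3*5.5397^2 - 7*5.5397 + 12 = 65.2869
Step 2: Evaluate g(x).
g(5.5397) = 7*5.5397 - 9 = 29.7779
Step 3: Compute Lagrangian.
L = 65.2869 + 9*29.7779 = 333.288


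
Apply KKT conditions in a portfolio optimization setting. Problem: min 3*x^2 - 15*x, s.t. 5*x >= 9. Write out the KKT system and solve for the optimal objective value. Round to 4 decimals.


Step 1: Try lambda = 0 (constraint inactive).
Stationarity: 2*3*x - 15 = 0
x* = 15/(2*3) = 2.5
Check constraint: 5*2.5 = 12.5 >= 9 -- satisfied.
Step 2: Compute optimal value.
f(x*) = 3*2.5^2 - 15*2.5 = -18.75


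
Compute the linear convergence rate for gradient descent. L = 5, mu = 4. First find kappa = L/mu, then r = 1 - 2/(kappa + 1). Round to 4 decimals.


Step 1: Compute the condition number.
kappa = L/mu = 5/4 = 1.25
Step 2: Compute the convergence rate.
r = 1 - 2/(kappa + 1) = 1 - 2*mu/(L + mu) = (L - mu)/(L + mu) = 1/9 = 0.1111


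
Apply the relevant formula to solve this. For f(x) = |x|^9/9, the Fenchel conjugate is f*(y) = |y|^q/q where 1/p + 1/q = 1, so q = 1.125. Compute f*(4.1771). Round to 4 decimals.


The conjugate exponent q satisfies 1/p + 1/q = 1.
p = 9, so q = 9/(9 - 1) = 1.125
|y|^q = 4.1771^1.125 = 4.9944
f*(4.1771) = 4.9944 / 1.125 = 4.4395


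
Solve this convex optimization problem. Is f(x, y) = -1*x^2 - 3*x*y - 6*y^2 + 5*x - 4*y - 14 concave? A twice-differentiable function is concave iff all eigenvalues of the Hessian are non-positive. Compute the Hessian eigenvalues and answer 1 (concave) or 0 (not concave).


The Hessian of f(x,y) = -1*x^2 - 3*x*y - 6*y^2 + 5*x - 4*y - 14 is:
H = [[-2, -3], [-3, -12]]
Trace = -2 - 12 = -14
Determinant = -2*-12 - (-3)^2 = 15
Discriminant = (-14)^2 - 4*15 = 136.0
Eigenvalues: lambda_1 = -12.831, lambda_2 = -1.169
The function is concave.

1


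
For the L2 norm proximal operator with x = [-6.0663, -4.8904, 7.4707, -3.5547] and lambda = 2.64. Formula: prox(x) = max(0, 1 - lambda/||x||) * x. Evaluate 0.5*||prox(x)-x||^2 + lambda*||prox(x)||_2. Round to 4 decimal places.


Step 1: Compute ||x||.
||x|| = 11.365
Step 2: Compute scaling factor.
scale = max(0, 1 - 2.64/11.365) = 0.7677
Step 3: prox(x) = [-4.6571, -3.7544, 5.7353, -2.729]
||prox(x)|| = 8.725
Step 4: Proximal objective.
0.5*||prox-x||^2 = 3.4848
lambda*||prox|| = 23.034
Total = 26.5188


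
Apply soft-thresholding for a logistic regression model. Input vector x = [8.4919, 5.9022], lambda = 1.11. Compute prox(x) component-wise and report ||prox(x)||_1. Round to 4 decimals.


Soft-thresholding with lambda = 1.11:
prox(8.4919) = sign(8.4919)*max(|8.4919| - 1.11, 0) = 7.3819
prox(5.9022) = sign(5.9022)*max(|5.9022| - 1.11, 0) = 4.7922
prox(x) = [7.3819, 4.7922]
||prox(x)||_1 = 7.3819 + 4.7922 = 12.1741
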